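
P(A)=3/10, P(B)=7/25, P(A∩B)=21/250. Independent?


P(A)×P(B) = 21/250
P(A∩B) = 21/250
Equal ✓ → Independent

Yes, independent


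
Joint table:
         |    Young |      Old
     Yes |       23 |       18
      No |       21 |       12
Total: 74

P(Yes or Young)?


P(Yes∨Young) = P(Yes) + P(Young) - P(Yes∧Young)
= (41 + 44 - 23)/74 = 62/74 = 31/37

P = 31/37 ≈ 83.78%


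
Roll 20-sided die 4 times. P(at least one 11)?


P(no 11)^4 = (19/20)^4 = 130321/160000
P(≥1) = 1 - 130321/160000 = 29679/160000

P = 29679/160000 ≈ 18.55%


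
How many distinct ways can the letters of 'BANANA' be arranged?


Letters: 6, freq: {'B': 1, 'A': 3, 'N': 2}
6!/(1!×3!×2!) = 720/12 = 60

60


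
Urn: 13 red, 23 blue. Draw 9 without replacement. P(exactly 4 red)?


Hypergeometric: C(13,4)×C(23,5)/C(36,9)
= 715×33649/94143280 = 62491/244528

P(X=4) = 62491/244528 ≈ 25.56%


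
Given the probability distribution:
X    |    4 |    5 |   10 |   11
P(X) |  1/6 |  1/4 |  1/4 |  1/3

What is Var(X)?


E[X] = 97/12
E[X²] = 297/4
Var(X) = E[X²] - (E[X])² = 297/4 - 9409/144 = 1283/144

Var(X) = 1283/144 ≈ 8.9097


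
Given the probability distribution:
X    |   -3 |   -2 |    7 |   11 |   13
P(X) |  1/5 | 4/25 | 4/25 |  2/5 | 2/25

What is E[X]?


E[X] = Σ x·P(X=x)
= (-3)×(1/5) + (-2)×(4/25) + (7)×(4/25) + (11)×(2/5) + (13)×(2/25)
= 141/25

E[X] = 141/25


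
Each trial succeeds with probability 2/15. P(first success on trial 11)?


Geometric: P(X=11) = (1-p)^(k-1)×p = (13/15)^10×2/15 = 275716983698/8649755859375

P(X=11) = 275716983698/8649755859375 ≈ 3.19%


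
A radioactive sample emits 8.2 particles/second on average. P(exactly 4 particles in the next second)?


Poisson(λ=8.2): P(X=4) = e^(-λ)×λ^k/k!
= e^(-8.2) × 8.2^4 / 4!
≈ 0.00027465357 × 4521.2176 / 24 ≈ 0.051740

P(X=4) ≈ 0.051740 ≈ 5.17%


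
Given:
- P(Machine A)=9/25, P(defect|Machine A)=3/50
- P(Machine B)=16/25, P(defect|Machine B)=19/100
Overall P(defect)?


P(B) = Σ P(B|Aᵢ)×P(Aᵢ)
  3/50×9/25 = 27/1250
  19/100×16/25 = 76/625
Sum = 179/1250

P(defect) = 179/1250 ≈ 14.32%


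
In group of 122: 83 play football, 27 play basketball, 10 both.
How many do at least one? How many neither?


|A∪B| = 83+27-10 = 100
Neither = 122-100 = 22

At least one: 100; Neither: 22


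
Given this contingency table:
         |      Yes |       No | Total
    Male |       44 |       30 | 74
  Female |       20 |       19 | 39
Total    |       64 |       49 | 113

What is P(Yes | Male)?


P(Yes | Male) = 44/(44+30) = 44/74 = 22/37

P(Yes|Male) = 22/37 ≈ 59.46%


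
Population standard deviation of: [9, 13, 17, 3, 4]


Mean = 46/5
  (9-46/5)²=1/25
  (13-46/5)²=361/25
  (17-46/5)²=1521/25
  (3-46/5)²=961/25
  (4-46/5)²=676/25
Σ(x-μ)² = 704/5
σ² = (704/5)/5 = 704/25

σ = √(704/25) ≈ 5.3066


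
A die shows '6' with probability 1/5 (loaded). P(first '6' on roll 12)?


Geometric: P(X=12) = (1-p)^(k-1)×p = (4/5)^11×1/5 = 4194304/244140625

P(X=12) = 4194304/244140625 ≈ 1.72%


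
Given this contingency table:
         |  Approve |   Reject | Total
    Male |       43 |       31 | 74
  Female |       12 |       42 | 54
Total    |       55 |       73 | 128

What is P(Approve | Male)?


P(Approve | Male) = 43/(43+31) = 43/74

P(Approve|Male) = 43/74 ≈ 58.11%


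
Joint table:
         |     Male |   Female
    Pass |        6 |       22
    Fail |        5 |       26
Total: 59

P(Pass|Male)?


P(Pass|Male) = 6/(6+5) = 6/11

P = 6/11 ≈ 54.55%


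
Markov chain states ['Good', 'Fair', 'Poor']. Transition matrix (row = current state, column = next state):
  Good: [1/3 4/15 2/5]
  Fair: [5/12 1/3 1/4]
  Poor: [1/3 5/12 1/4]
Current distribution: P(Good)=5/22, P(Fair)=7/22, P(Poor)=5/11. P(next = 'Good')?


P(next=Good) = Σᵢ P(now=i)×P(i→Good)
= 5/22×1/3 + 7/22×5/12 + 5/11×1/3
= 5/66 + 35/264 + 5/33 = 95/264

P = 95/264 ≈ 0.3598


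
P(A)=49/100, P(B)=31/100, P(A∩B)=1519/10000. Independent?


P(A)×P(B) = 1519/10000
P(A∩B) = 1519/10000
Equal ✓ → Independent

Yes, independent


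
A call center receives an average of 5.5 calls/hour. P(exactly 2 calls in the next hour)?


Poisson(λ=5.5): P(X=2) = e^(-λ)×λ^k/k!
= e^(-5.5) × 5.5^2 / 2!
≈ 0.004086771438 × 30.25 / 2 ≈ 0.061812

P(X=2) ≈ 0.061812 ≈ 6.18%


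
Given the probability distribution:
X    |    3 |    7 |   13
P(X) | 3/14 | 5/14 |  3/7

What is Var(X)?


E[X] = 61/7
E[X²] = 643/7
Var(X) = E[X²] - (E[X])² = 643/7 - 3721/49 = 780/49

Var(X) = 780/49 ≈ 15.9184


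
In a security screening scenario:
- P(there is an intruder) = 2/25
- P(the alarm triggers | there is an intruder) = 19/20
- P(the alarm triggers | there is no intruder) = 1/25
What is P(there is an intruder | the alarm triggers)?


Using Bayes' theorem:
P(A|B) = P(B|A)·P(A) / P(B)

P(the alarm triggers) = 19/20 × 2/25 + 1/25 × 23/25
= 19/250 + 23/625 = 141/1250

P(there is an intruder|the alarm triggers) = (19/250) / (141/1250) = 95/141

P(there is an intruder|the alarm triggers) = 95/141 ≈ 67.38%


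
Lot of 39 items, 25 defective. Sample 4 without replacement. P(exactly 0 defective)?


Hypergeometric: C(25,0)×C(14,4)/C(39,4)
= 1×1001/82251 = 77/6327

P(X=0) = 77/6327 ≈ 1.22%


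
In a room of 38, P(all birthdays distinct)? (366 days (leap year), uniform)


P(all different) = Π(366-i)/366 for i=0..37
= (366/366)×(365/366)×...×(329/366)
= 0.136703

P ≈ 0.1367 ≈ 13.67%


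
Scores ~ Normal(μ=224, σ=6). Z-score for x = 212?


z = (x - μ)/σ = (212 - 224)/6 = -2.0

z = -2.0


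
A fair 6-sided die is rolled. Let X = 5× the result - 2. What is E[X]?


E[die] = (1+6)/2 = 7/2
E[X] = 5×7/2 - 2 = 31/2

E[X] = 31/2


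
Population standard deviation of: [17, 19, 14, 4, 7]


Mean = 61/5
  (17-61/5)²=576/25
  (19-61/5)²=1156/25
  (14-61/5)²=81/25
  (4-61/5)²=1681/25
  (7-61/5)²=676/25
Σ(x-μ)² = 834/5
σ² = (834/5)/5 = 834/25

σ = √(834/25) ≈ 5.7758


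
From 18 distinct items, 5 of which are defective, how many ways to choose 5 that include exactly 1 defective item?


Choose 1 of the 5 defective items and 4 of the other 13 items:
C(5,1)×C(13,4) = 5×715 = 3575

3575


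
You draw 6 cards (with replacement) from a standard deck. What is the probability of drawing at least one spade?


P(not a spade) = 39/52 = 3/4
P(none in 6 draws) = (3/4)^6 = 729/4096
P(≥1 spade) = 1 - 729/4096 = 3367/4096

P = 3367/4096 ≈ 82.20%


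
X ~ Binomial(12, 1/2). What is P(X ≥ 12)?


P(X ≥ 12) = Σ P(X=i) for i=12..12
P(X=12) = 1/4096
Sum = 1/4096

P(X ≥ 12) = 1/4096 ≈ 0.02%


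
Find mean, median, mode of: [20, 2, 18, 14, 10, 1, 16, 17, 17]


Sorted: [1, 2, 10, 14, 16, 17, 17, 18, 20]
Mean = 115/9
Median = 16
Freq: {20: 1, 2: 1, 18: 1, 14: 1, 10: 1, 1: 1, 16: 1, 17: 2}
Mode: [17]

Mean=115/9, Median=16, Mode=17


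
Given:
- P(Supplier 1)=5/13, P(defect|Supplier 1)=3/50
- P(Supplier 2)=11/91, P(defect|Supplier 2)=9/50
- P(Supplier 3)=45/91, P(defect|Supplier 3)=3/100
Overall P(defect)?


P(B) = Σ P(B|Aᵢ)×P(Aᵢ)
  3/50×5/13 = 3/130
  9/50×11/91 = 99/4550
  3/100×45/91 = 27/1820
Sum = 543/9100

P(defect) = 543/9100 ≈ 5.97%


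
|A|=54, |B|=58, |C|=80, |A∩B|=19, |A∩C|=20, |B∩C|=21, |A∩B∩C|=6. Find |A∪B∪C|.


|A∪B∪C| = 54+58+80-19-20-21+6 = 138

|A∪B∪C| = 138


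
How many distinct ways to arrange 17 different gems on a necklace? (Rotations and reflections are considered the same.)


Free circular arrangements: rotations and reflections both identified.
(n-1)!/2 = 16!/2 = 20922789888000/2 = 10461394944000

10461394944000


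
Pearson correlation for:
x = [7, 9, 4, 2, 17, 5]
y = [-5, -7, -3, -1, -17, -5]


n=6, Σx=44, Σy=-38, Σxy=-426, Σx²=464, Σy²=398
r = (6×(-426) - 44×(-38))/√((6×464 - 44²)(6×398 - (-38)²))
= -884/√(848×944) = -884/√800512 ≈ -884/894.7134 ≈ -0.9880

r ≈ -0.9880


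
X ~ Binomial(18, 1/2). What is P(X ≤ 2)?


P(X ≤ 2) = Σ P(X=i) for i=0..2
P(X=0) = 1/262144
P(X=1) = 9/131072
P(X=2) = 153/262144
Sum = 43/65536

P(X ≤ 2) = 43/65536 ≈ 0.07%


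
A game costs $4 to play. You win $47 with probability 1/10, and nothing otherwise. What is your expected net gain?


E[gain] = (47-4)×1/10 + (-4)×9/10
= 43/10 - 18/5 = 7/10

Expected net gain = $7/10 ≈ $0.70


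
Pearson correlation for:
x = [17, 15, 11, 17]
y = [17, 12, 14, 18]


n=4, Σx=60, Σy=61, Σxy=929, Σx²=924, Σy²=953
r = (4×929 - 60×61)/√((4×924 - 60²)(4×953 - 61²))
= 56/√(96×91) = 56/√8736 ≈ 56/93.4666 ≈ 0.5991

r ≈ 0.5991


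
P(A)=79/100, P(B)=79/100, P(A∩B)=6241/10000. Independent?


P(A)×P(B) = 6241/10000
P(A∩B) = 6241/10000
Equal ✓ → Independent

Yes, independent


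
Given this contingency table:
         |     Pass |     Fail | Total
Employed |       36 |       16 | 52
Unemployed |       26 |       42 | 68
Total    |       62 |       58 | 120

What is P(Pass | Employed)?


P(Pass | Employed) = 36/(36+16) = 36/52 = 9/13

P(Pass|Employed) = 9/13 ≈ 69.23%


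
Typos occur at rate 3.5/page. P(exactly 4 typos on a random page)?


Poisson(λ=3.5): P(X=4) = e^(-λ)×λ^k/k!
= e^(-3.5) × 3.5^4 / 4!
≈ 0.03019738342 × 150.0625 / 24 ≈ 0.188812

P(X=4) ≈ 0.188812 ≈ 18.88%


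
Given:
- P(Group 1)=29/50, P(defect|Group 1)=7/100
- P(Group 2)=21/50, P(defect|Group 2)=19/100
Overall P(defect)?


P(B) = Σ P(B|Aᵢ)×P(Aᵢ)
  7/100×29/50 = 203/5000
  19/100×21/50 = 399/5000
Sum = 301/2500

P(defect) = 301/2500 ≈ 12.04%


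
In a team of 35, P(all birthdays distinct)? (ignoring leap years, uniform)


P(all different) = Π(365-i)/365 for i=0..34
= (365/365)×(364/365)×...×(331/365)
= 0.185617

P ≈ 0.1856 ≈ 18.56%


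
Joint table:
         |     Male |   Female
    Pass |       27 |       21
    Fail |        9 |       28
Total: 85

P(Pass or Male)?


P(Pass∨Male) = P(Pass) + P(Male) - P(Pass∧Male)
= (48 + 36 - 27)/85 = 57/85

P = 57/85 ≈ 67.06%


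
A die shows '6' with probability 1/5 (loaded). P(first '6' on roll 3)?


Geometric: P(X=3) = (1-p)^(k-1)×p = (4/5)^2×1/5 = 16/125

P(X=3) = 16/125 ≈ 12.80%


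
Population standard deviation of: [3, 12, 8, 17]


Mean = 40/4 = 10
  (3-10)²=49
  (12-10)²=4
  (8-10)²=4
  (17-10)²=49
Σ(x-μ)² = 106
σ² = 106/4 = 53/2

σ = √(53/2) ≈ 5.1478


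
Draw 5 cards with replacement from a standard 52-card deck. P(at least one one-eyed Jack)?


P(not a one-eyed Jack) = 50/52 = 25/26
P(none in 5 draws) = (25/26)^5 = 9765625/11881376
P(≥1 one-eyed Jack) = 1 - 9765625/11881376 = 2115751/11881376

P = 2115751/11881376 ≈ 17.81%


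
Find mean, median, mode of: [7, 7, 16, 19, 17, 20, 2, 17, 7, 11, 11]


Sorted: [2, 7, 7, 7, 11, 11, 16, 17, 17, 19, 20]
Mean = 134/11
Median = 11
Freq: {7: 3, 16: 1, 19: 1, 17: 2, 20: 1, 2: 1, 11: 2}
Mode: [7]

Mean=134/11, Median=11, Mode=7


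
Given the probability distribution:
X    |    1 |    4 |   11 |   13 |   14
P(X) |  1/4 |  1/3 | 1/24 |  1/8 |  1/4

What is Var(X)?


E[X] = 43/6
E[X²] = 323/4
Var(X) = E[X²] - (E[X])² = 323/4 - 1849/36 = 529/18

Var(X) = 529/18 ≈ 29.3889


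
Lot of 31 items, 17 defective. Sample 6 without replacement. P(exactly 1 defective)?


Hypergeometric: C(17,1)×C(14,5)/C(31,6)
= 17×2002/736281 = 374/8091

P(X=1) = 374/8091 ≈ 4.62%


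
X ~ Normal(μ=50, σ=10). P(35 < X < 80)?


z₁=(35-50)/10=-1.5, z₂=(80-50)/10=3.0
P = Φ(3.0) - Φ(-1.5) = 0.998650 - 0.066807 = 0.931843 ≈ 0.9318

P(35 < X < 80) ≈ 0.9318


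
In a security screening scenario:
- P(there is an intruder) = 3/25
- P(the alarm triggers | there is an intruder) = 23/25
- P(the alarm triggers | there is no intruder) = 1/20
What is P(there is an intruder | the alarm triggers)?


Using Bayes' theorem:
P(A|B) = P(B|A)·P(A) / P(B)

P(the alarm triggers) = 23/25 × 3/25 + 1/20 × 22/25
= 69/625 + 11/250 = 193/1250

P(there is an intruder|the alarm triggers) = (69/625) / (193/1250) = 138/193

P(there is an intruder|the alarm triggers) = 138/193 ≈ 71.50%


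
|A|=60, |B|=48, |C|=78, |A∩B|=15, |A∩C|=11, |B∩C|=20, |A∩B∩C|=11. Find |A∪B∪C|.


|A∪B∪C| = 60+48+78-15-11-20+11 = 151

|A∪B∪C| = 151


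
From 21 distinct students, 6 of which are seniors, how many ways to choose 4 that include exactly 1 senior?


Choose 1 of the 6 seniors and 3 of the other 15 students:
C(6,1)×C(15,3) = 6×455 = 2730

2730


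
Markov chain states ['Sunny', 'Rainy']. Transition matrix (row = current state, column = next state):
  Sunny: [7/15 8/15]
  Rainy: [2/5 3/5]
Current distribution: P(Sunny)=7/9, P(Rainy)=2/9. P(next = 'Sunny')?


P(next=Sunny) = Σᵢ P(now=i)×P(i→Sunny)
= 7/9×7/15 + 2/9×2/5
= 49/135 + 4/45 = 61/135

P = 61/135 ≈ 0.4519


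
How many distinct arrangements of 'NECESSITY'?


Letters: 9, freq: {'N': 1, 'E': 2, 'C': 1, 'S': 2, 'I': 1, 'T': 1, 'Y': 1}
9!/(1!×2!×1!×2!×1!×1!×1!) = 362880/4 = 90720

90720


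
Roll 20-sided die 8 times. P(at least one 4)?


P(no 4)^8 = (19/20)^8 = 16983563041/25600000000
P(≥1) = 1 - 16983563041/25600000000 = 8616436959/25600000000

P = 8616436959/25600000000 ≈ 33.66%


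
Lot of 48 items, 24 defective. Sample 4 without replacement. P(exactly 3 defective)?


Hypergeometric: C(24,3)×C(24,1)/C(48,4)
= 2024×24/194580 = 176/705

P(X=3) = 176/705 ≈ 24.96%


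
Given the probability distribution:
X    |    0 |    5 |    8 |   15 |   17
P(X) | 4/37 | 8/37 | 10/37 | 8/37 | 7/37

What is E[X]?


E[X] = Σ x·P(X=x)
= (0)×(4/37) + (5)×(8/37) + (8)×(10/37) + (15)×(8/37) + (17)×(7/37)
= 359/37

E[X] = 359/37


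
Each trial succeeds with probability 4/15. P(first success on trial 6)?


Geometric: P(X=6) = (1-p)^(k-1)×p = (11/15)^5×4/15 = 644204/11390625

P(X=6) = 644204/11390625 ≈ 5.66%


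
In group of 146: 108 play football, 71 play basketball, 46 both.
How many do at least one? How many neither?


|A∪B| = 108+71-46 = 133
Neither = 146-133 = 13

At least one: 133; Neither: 13


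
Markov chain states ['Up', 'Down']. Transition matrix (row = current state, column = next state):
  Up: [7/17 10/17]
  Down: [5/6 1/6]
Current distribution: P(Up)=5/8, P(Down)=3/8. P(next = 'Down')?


P(next=Down) = Σᵢ P(now=i)×P(i→Down)
= 5/8×10/17 + 3/8×1/6
= 25/68 + 1/16 = 117/272

P = 117/272 ≈ 0.4301


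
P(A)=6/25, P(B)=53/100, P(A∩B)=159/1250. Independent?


P(A)×P(B) = 159/1250
P(A∩B) = 159/1250
Equal ✓ → Independent

Yes, independent


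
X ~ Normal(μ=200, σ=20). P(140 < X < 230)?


z₁=(140-200)/20=-3.0, z₂=(230-200)/20=1.5
P = Φ(1.5) - Φ(-3.0) = 0.933193 - 0.001350 = 0.931843 ≈ 0.9318

P(140 < X < 230) ≈ 0.9318


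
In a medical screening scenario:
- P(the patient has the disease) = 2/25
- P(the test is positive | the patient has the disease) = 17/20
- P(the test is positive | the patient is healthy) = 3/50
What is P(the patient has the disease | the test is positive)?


Using Bayes' theorem:
P(A|B) = P(B|A)·P(A) / P(B)

P(the test is positive) = 17/20 × 2/25 + 3/50 × 23/25
= 17/250 + 69/1250 = 77/625

P(the patient has the disease|the test is positive) = (17/250) / (77/625) = 85/154

P(the patient has the disease|the test is positive) = 85/154 ≈ 55.19%


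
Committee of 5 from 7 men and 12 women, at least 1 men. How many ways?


Count by #men:
  1M,4W: C(7,1)×C(12,4)=3465
  2M,3W: C(7,2)×C(12,3)=4620
  3M,2W: C(7,3)×C(12,2)=2310
  4M,1W: C(7,4)×C(12,1)=420
  5M,0W: C(7,5)×C(12,0)=21
Total = 10836

10836


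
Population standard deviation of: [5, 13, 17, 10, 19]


Mean = 64/5
  (5-64/5)²=1521/25
  (13-64/5)²=1/25
  (17-64/5)²=441/25
  (10-64/5)²=196/25
  (19-64/5)²=961/25
Σ(x-μ)² = 624/5
σ² = (624/5)/5 = 624/25

σ = √(624/25) ≈ 4.9960


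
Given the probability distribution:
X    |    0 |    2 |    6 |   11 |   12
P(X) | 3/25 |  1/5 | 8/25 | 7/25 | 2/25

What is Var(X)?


E[X] = 159/25
E[X²] = 1443/25
Var(X) = E[X²] - (E[X])² = 1443/25 - 25281/625 = 10794/625

Var(X) = 10794/625 ≈ 17.2704


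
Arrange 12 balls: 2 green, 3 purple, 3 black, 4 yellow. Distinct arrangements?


12!/(2!×3!×3!×4!) = 277200

277200


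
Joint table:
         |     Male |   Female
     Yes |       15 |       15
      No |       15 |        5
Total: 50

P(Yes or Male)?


P(Yes∨Male) = P(Yes) + P(Male) - P(Yes∧Male)
= (30 + 30 - 15)/50 = 45/50 = 9/10

P = 9/10 ≈ 90.00%


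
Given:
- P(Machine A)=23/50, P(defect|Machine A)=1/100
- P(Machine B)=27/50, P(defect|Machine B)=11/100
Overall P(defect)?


P(B) = Σ P(B|Aᵢ)×P(Aᵢ)
  1/100×23/50 = 23/5000
  11/100×27/50 = 297/5000
Sum = 8/125

P(defect) = 8/125 ≈ 6.40%


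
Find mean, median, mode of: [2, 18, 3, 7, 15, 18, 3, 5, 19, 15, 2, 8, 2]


Sorted: [2, 2, 2, 3, 3, 5, 7, 8, 15, 15, 18, 18, 19]
Mean = 117/13 = 9
Median = 7
Freq: {2: 3, 18: 2, 3: 2, 7: 1, 15: 2, 5: 1, 19: 1, 8: 1}
Mode: [2]

Mean=9, Median=7, Mode=2


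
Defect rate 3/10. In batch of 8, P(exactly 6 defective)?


Binomial: P(X=6) = C(8,6)×p^6×(1-p)^2
= 28 × 729/1000000 × 49/100 = 250047/25000000

P(X=6) = 250047/25000000 ≈ 1.00%


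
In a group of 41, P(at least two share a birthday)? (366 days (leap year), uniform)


P(all different) = Π(366-i)/366 for i=0..40
= 0.097493
P(match) = 1 - 0.097493 = 0.902507

P ≈ 0.9025 ≈ 90.25%


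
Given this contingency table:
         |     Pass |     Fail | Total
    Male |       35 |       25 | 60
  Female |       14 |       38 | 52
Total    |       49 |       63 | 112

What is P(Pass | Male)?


P(Pass | Male) = 35/(35+25) = 35/60 = 7/12

P(Pass|Male) = 7/12 ≈ 58.33%


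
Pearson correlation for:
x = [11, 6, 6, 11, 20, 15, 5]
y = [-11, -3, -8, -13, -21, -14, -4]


n=7, Σx=74, Σy=-74, Σxy=-980, Σx²=964, Σy²=1016
r = (7×(-980) - 74×(-74))/√((7×964 - 74²)(7×1016 - (-74)²))
= -1384/√(1272×1636) = -1384/√2080992 ≈ -1384/1442.5644 ≈ -0.9594

r ≈ -0.9594


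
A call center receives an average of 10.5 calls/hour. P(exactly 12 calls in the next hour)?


Poisson(λ=10.5): P(X=12) = e^(-λ)×λ^k/k!
= e^(-10.5) × 10.5^12 / 12!
≈ 2.753644935e-05 × 1.79585632602e+12 / 479001600 ≈ 0.103239

P(X=12) ≈ 0.103239 ≈ 10.32%


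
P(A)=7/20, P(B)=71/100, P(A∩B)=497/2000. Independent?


P(A)×P(B) = 497/2000
P(A∩B) = 497/2000
Equal ✓ → Independent

Yes, independent


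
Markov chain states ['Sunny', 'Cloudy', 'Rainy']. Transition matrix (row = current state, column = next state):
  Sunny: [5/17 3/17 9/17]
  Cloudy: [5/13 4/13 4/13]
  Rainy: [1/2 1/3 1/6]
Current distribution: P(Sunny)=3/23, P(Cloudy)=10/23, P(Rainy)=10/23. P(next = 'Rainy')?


P(next=Rainy) = Σᵢ P(now=i)×P(i→Rainy)
= 3/23×9/17 + 10/23×4/13 + 10/23×1/6
= 27/391 + 40/299 + 5/69 = 4198/15249

P = 4198/15249 ≈ 0.2753


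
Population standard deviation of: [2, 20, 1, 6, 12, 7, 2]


Mean = 50/7
  (2-50/7)²=1296/49
  (20-50/7)²=8100/49
  (1-50/7)²=1849/49
  (6-50/7)²=64/49
  (12-50/7)²=1156/49
  (7-50/7)²=1/49
  (2-50/7)²=1296/49
Σ(x-μ)² = 1966/7
σ² = (1966/7)/7 = 1966/49

σ = √(1966/49) ≈ 6.3342


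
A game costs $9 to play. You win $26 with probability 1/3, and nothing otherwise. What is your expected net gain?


E[gain] = (26-9)×1/3 + (-9)×2/3
= 17/3 - 6 = -1/3

Expected net gain = $-1/3 ≈ $-0.33


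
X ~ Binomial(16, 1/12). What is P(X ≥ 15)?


P(X ≥ 15) = Σ P(X=i) for i=15..16
P(X=15) = 11/11555266180939776
P(X=16) = 1/184884258895036416
Sum = 59/61628086298345472

P(X ≥ 15) = 59/61628086298345472 ≈ 0.00%


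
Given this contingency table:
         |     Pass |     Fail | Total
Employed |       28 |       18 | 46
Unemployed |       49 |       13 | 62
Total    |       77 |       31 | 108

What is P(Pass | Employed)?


P(Pass | Employed) = 28/(28+18) = 28/46 = 14/23

P(Pass|Employed) = 14/23 ≈ 60.87%


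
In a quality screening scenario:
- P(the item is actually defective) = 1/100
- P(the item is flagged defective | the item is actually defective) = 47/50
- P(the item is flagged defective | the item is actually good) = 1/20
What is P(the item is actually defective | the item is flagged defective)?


Using Bayes' theorem:
P(A|B) = P(B|A)·P(A) / P(B)

P(the item is flagged defective) = 47/50 × 1/100 + 1/20 × 99/100
= 47/5000 + 99/2000 = 589/10000

P(the item is actually defective|the item is flagged defective) = (47/5000) / (589/10000) = 94/589

P(the item is actually defective|the item is flagged defective) = 94/589 ≈ 15.96%


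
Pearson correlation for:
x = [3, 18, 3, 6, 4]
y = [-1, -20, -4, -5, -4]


n=5, Σx=34, Σy=-34, Σxy=-421, Σx²=394, Σy²=458
r = (5×(-421) - 34×(-34))/√((5×394 - 34²)(5×458 - (-34)²))
= -949/√(814×1134) = -949/√923076 ≈ -949/960.7684 ≈ -0.9878

r ≈ -0.9878


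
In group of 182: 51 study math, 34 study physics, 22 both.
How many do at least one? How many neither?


|A∪B| = 51+34-22 = 63
Neither = 182-63 = 119

At least one: 63; Neither: 119


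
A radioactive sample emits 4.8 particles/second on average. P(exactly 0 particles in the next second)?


Poisson(λ=4.8): P(X=0) = e^(-λ)×λ^k/k!
= e^(-4.8) × 4.8^0 / 0!
≈ 0.008229747049 × 1 / 1 ≈ 0.008230

P(X=0) ≈ 0.008230 ≈ 0.82%


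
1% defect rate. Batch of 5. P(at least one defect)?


P(all good) = (99/100)^5 = 9509900499/10000000000
P(≥1 defect) = 490099501/10000000000

P = 490099501/10000000000 ≈ 4.90%


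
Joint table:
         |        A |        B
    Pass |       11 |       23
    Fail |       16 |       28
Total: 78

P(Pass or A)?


P(Pass∨A) = P(Pass) + P(A) - P(Pass∧A)
= (34 + 27 - 11)/78 = 50/78 = 25/39

P = 25/39 ≈ 64.10%


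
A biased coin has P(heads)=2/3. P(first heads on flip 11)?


Geometric: P(X=11) = (1-p)^(k-1)×p = (1/3)^10×2/3 = 2/177147

P(X=11) = 2/177147 ≈ 0.00%


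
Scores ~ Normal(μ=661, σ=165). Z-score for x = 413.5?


z = (x - μ)/σ = (413.5 - 661)/165 = -1.5

z = -1.5


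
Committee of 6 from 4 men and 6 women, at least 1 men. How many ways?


Count by #men:
  1M,5W: C(4,1)×C(6,5)=24
  2M,4W: C(4,2)×C(6,4)=90
  3M,3W: C(4,3)×C(6,3)=80
  4M,2W: C(4,4)×C(6,2)=15
Total = 209

209


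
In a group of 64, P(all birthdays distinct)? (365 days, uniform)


P(all different) = Π(365-i)/365 for i=0..63
= (365/365)×(364/365)×...×(302/365)
= 0.002810

P ≈ 0.0028 ≈ 0.28%


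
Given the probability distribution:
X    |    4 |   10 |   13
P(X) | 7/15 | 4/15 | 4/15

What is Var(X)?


E[X] = 8
E[X²] = 396/5
Var(X) = E[X²] - (E[X])² = 396/5 - 64 = 76/5

Var(X) = 76/5 ≈ 15.2000


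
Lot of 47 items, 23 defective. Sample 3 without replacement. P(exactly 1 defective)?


Hypergeometric: C(23,1)×C(24,2)/C(47,3)
= 23×276/16215 = 92/235

P(X=1) = 92/235 ≈ 39.15%


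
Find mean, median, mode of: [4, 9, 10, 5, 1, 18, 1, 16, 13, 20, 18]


Sorted: [1, 1, 4, 5, 9, 10, 13, 16, 18, 18, 20]
Mean = 115/11
Median = 10
Freq: {4: 1, 9: 1, 10: 1, 5: 1, 1: 2, 18: 2, 16: 1, 13: 1, 20: 1}
Mode: [1, 18]

Mean=115/11, Median=10, Mode=[1, 18]


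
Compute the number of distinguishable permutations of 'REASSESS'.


Letters: 8, freq: {'R': 1, 'E': 2, 'A': 1, 'S': 4}
8!/(1!×2!×1!×4!) = 40320/48 = 840

840


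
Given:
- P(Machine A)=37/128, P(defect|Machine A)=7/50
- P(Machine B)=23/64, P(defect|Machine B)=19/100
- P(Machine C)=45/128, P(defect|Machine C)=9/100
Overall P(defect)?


P(B) = Σ P(B|Aᵢ)×P(Aᵢ)
  7/50×37/128 = 259/6400
  19/100×23/64 = 437/6400
  9/100×45/128 = 81/2560
Sum = 1797/12800

P(defect) = 1797/12800 ≈ 14.04%


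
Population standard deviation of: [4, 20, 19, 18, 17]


Mean = 78/5
  (4-78/5)²=3364/25
  (20-78/5)²=484/25
  (19-78/5)²=289/25
  (18-78/5)²=144/25
  (17-78/5)²=49/25
Σ(x-μ)² = 866/5
σ² = (866/5)/5 = 866/25

σ = √(866/25) ≈ 5.8856


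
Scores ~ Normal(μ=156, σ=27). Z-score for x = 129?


z = (x - μ)/σ = (129 - 156)/27 = -1.0

z = -1.0


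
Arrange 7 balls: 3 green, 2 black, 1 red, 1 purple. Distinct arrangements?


7!/(3!×2!×1!×1!) = 420

420


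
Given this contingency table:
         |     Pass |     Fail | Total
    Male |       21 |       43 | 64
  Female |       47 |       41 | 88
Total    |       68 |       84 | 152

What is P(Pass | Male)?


P(Pass | Male) = 21/(21+43) = 21/64

P(Pass|Male) = 21/64 ≈ 32.81%


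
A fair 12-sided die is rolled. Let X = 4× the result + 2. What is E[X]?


E[die] = (1+12)/2 = 13/2
E[X] = 4×13/2 + 2 = 28

E[X] = 28


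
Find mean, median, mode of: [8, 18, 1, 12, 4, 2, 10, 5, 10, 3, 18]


Sorted: [1, 2, 3, 4, 5, 8, 10, 10, 12, 18, 18]
Mean = 91/11
Median = 8
Freq: {8: 1, 18: 2, 1: 1, 12: 1, 4: 1, 2: 1, 10: 2, 5: 1, 3: 1}
Mode: [10, 18]

Mean=91/11, Median=8, Mode=[10, 18]


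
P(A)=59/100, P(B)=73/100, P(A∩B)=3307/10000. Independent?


P(A)×P(B) = 4307/10000
P(A∩B) = 3307/10000
Not equal → NOT independent

No, not independent


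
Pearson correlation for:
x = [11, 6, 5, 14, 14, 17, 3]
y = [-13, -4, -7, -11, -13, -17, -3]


n=7, Σx=70, Σy=-68, Σxy=-836, Σx²=872, Σy²=822
r = (7×(-836) - 70×(-68))/√((7×872 - 70²)(7×822 - (-68)²))
= -1092/√(1204×1130) = -1092/√1360520 ≈ -1092/1166.4133 ≈ -0.9362

r ≈ -0.9362


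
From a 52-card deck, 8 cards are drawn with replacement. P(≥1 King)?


P(not a King) = 48/52 = 12/13
P(none in 8 draws) = (12/13)^8 = 429981696/815730721
P(≥1 King) = 1 - 429981696/815730721 = 385749025/815730721

P = 385749025/815730721 ≈ 47.29%


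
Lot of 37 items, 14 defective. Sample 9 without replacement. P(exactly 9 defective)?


Hypergeometric: C(14,9)×C(23,0)/C(37,9)
= 2002×1/124403620 = 91/5654710

P(X=9) = 91/5654710 ≈ 0.00%


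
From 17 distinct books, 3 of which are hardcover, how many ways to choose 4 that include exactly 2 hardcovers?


Choose 2 of the 3 hardcovers and 2 of the other 14 books:
C(3,2)×C(14,2) = 3×91 = 273

273


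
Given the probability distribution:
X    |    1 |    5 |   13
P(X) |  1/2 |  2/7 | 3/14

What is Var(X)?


E[X] = 33/7
E[X²] = 307/7
Var(X) = E[X²] - (E[X])² = 307/7 - 1089/49 = 1060/49

Var(X) = 1060/49 ≈ 21.6327


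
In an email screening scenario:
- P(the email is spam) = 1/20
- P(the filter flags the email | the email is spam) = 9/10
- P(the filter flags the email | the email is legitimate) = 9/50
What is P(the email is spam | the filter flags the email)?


Using Bayes' theorem:
P(A|B) = P(B|A)·P(A) / P(B)

P(the filter flags the email) = 9/10 × 1/20 + 9/50 × 19/20
= 9/200 + 171/1000 = 27/125

P(the email is spam|the filter flags the email) = (9/200) / (27/125) = 5/24

P(the email is spam|the filter flags the email) = 5/24 ≈ 20.83%


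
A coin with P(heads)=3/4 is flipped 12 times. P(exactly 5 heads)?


Binomial: P(X=5) = C(12,5)×p^5×(1-p)^7
= 792 × 243/1024 × 1/16384 = 24057/2097152

P(X=5) = 24057/2097152 ≈ 1.15%


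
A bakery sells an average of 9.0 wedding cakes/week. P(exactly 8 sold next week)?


Poisson(λ=9.0): P(X=8) = e^(-λ)×λ^k/k!
= e^(-9.0) × 9.0^8 / 8!
≈ 0.0001234098041 × 43046721 / 40320 ≈ 0.131756

P(X=8) ≈ 0.131756 ≈ 13.18%


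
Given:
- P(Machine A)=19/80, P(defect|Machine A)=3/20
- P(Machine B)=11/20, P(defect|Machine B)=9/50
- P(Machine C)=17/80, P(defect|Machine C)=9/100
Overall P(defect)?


P(B) = Σ P(B|Aᵢ)×P(Aᵢ)
  3/20×19/80 = 57/1600
  9/50×11/20 = 99/1000
  9/100×17/80 = 153/8000
Sum = 123/800

P(defect) = 123/800 ≈ 15.38%


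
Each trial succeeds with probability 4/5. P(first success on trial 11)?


Geometric: P(X=11) = (1-p)^(k-1)×p = (1/5)^10×4/5 = 4/48828125

P(X=11) = 4/48828125 ≈ 0.00%


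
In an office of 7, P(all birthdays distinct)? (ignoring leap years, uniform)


P(all different) = Π(365-i)/365 for i=0..6
= (365/365)×(364/365)×...×(359/365)
= 0.943764

P ≈ 0.9438 ≈ 94.38%


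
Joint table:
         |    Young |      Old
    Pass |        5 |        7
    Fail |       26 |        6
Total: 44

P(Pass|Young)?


P(Pass|Young) = 5/(5+26) = 5/31

P = 5/31 ≈ 16.13%


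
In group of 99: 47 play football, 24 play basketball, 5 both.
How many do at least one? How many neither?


|A∪B| = 47+24-5 = 66
Neither = 99-66 = 33

At least one: 66; Neither: 33


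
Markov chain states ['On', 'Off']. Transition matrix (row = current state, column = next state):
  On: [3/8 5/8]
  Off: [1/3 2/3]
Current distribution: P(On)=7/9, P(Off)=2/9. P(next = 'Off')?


P(next=Off) = Σᵢ P(now=i)×P(i→Off)
= 7/9×5/8 + 2/9×2/3
= 35/72 + 4/27 = 137/216

P = 137/216 ≈ 0.6343


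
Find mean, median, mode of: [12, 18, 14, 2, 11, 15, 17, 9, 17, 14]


Sorted: [2, 9, 11, 12, 14, 14, 15, 17, 17, 18]
Mean = 129/10
Median = 14
Freq: {12: 1, 18: 1, 14: 2, 2: 1, 11: 1, 15: 1, 17: 2, 9: 1}
Mode: [14, 17]

Mean=129/10, Median=14, Mode=[14, 17]


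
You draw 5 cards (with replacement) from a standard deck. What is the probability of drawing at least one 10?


P(not a 10) = 48/52 = 12/13
P(none in 5 draws) = (12/13)^5 = 248832/371293
P(≥1 10) = 1 - 248832/371293 = 122461/371293

P = 122461/371293 ≈ 32.98%


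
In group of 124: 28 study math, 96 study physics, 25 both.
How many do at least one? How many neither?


|A∪B| = 28+96-25 = 99
Neither = 124-99 = 25

At least one: 99; Neither: 25


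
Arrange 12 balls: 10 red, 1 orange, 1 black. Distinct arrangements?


12!/(10!×1!×1!) = 132

132


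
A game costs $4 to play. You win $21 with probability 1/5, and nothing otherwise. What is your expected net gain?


E[gain] = (21-4)×1/5 + (-4)×4/5
= 17/5 - 16/5 = 1/5

Expected net gain = $1/5 ≈ $0.20


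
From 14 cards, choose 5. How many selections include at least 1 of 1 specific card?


Complement: C(14,5) - C(13,5) = 2002 - 1287 = 715

715


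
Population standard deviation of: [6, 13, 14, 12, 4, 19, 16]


Mean = 84/7 = 12
  (6-12)²=36
  (13-12)²=1
  (14-12)²=4
  (12-12)²=0
  (4-12)²=64
  (19-12)²=49
  (16-12)²=16
Σ(x-μ)² = 170
σ² = 170/7

σ = √(170/7) ≈ 4.9281


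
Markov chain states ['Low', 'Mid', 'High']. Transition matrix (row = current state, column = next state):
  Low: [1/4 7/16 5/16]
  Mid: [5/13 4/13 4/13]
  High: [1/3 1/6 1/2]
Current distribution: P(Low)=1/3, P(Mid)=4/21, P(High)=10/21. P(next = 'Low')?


P(next=Low) = Σᵢ P(now=i)×P(i→Low)
= 1/3×1/4 + 4/21×5/13 + 10/21×1/3
= 1/12 + 20/273 + 10/63 = 1033/3276

P = 1033/3276 ≈ 0.3153


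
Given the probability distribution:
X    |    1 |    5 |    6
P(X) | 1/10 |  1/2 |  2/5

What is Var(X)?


E[X] = 5
E[X²] = 27
Var(X) = E[X²] - (E[X])² = 27 - 25 = 2

Var(X) = 2 ≈ 2.0000


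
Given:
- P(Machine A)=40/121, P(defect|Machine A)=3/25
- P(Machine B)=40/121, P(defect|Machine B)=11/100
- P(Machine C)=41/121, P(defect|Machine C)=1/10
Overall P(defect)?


P(B) = Σ P(B|Aᵢ)×P(Aᵢ)
  3/25×40/121 = 24/605
  11/100×40/121 = 2/55
  1/10×41/121 = 41/1210
Sum = 133/1210

P(defect) = 133/1210 ≈ 10.99%


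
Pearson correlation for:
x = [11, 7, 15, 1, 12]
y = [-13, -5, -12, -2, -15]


n=5, Σx=46, Σy=-47, Σxy=-540, Σx²=540, Σy²=567
r = (5×(-540) - 46×(-47))/√((5×540 - 46²)(5×567 - (-47)²))
= -538/√(584×626) = -538/√365584 ≈ -538/604.6354 ≈ -0.8898

r ≈ -0.8898


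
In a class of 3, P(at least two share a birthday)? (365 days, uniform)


P(all different) = Π(365-i)/365 for i=0..2
= 0.991796
P(match) = 1 - 0.991796 = 0.008204

P ≈ 0.0082 ≈ 0.82%


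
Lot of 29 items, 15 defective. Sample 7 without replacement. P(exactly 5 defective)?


Hypergeometric: C(15,5)×C(14,2)/C(29,7)
= 3003×91/1560780 = 7007/40020

P(X=5) = 7007/40020 ≈ 17.51%


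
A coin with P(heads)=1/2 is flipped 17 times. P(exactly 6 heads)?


Binomial: P(X=6) = C(17,6)×p^6×(1-p)^11
= 12376 × 1/64 × 1/2048 = 1547/16384

P(X=6) = 1547/16384 ≈ 9.44%


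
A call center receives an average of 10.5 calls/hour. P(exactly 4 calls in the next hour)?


Poisson(λ=10.5): P(X=4) = e^(-λ)×λ^k/k!
= e^(-10.5) × 10.5^4 / 4!
≈ 2.753644935e-05 × 12155.0625 / 24 ≈ 0.013946

P(X=4) ≈ 0.013946 ≈ 1.39%


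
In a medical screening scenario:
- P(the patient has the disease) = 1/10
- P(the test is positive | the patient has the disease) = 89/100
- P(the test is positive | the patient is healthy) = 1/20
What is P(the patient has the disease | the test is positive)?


Using Bayes' theorem:
P(A|B) = P(B|A)·P(A) / P(B)

P(the test is positive) = 89/100 × 1/10 + 1/20 × 9/10
= 89/1000 + 9/200 = 67/500

P(the patient has the disease|the test is positive) = (89/1000) / (67/500) = 89/134

P(the patient has the disease|the test is positive) = 89/134 ≈ 66.42%


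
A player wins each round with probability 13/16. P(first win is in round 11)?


Geometric: P(X=11) = (1-p)^(k-1)×p = (3/16)^10×13/16 = 767637/17592186044416

P(X=11) = 767637/17592186044416 ≈ 0.00%


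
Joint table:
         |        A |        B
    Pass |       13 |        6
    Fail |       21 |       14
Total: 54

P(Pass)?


P(Pass) = (13+6)/54 = 19/54

P(Pass) = 19/54 ≈ 35.19%


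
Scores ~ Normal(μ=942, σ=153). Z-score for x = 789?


z = (x - μ)/σ = (789 - 942)/153 = -1.0

z = -1.0


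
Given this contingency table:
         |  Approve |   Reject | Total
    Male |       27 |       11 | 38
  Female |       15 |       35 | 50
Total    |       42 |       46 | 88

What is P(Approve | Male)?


P(Approve | Male) = 27/(27+11) = 27/38

P(Approve|Male) = 27/38 ≈ 71.05%


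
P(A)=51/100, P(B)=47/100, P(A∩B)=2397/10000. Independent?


P(A)×P(B) = 2397/10000
P(A∩B) = 2397/10000
Equal ✓ → Independent

Yes, independent


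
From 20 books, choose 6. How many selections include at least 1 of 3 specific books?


Complement: C(20,6) - C(17,6) = 38760 - 12376 = 26384

26384


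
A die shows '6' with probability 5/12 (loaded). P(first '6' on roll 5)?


Geometric: P(X=5) = (1-p)^(k-1)×p = (7/12)^4×5/12 = 12005/248832

P(X=5) = 12005/248832 ≈ 4.82%


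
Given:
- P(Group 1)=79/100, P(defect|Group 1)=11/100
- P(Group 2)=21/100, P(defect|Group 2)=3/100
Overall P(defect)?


P(B) = Σ P(B|Aᵢ)×P(Aᵢ)
  11/100×79/100 = 869/10000
  3/100×21/100 = 63/10000
Sum = 233/2500

P(defect) = 233/2500 ≈ 9.32%


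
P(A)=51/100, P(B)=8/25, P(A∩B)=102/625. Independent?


P(A)×P(B) = 102/625
P(A∩B) = 102/625
Equal ✓ → Independent

Yes, independent


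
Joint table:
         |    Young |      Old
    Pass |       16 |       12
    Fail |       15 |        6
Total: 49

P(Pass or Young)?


P(Pass∨Young) = P(Pass) + P(Young) - P(Pass∧Young)
= (28 + 31 - 16)/49 = 43/49

P = 43/49 ≈ 87.76%


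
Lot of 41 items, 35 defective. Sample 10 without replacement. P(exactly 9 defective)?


Hypergeometric: C(35,9)×C(6,1)/C(41,10)
= 70607460×6/1121099408 = 283185/749398

P(X=9) = 283185/749398 ≈ 37.79%


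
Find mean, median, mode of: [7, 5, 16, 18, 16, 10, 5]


Sorted: [5, 5, 7, 10, 16, 16, 18]
Mean = 77/7 = 11
Median = 10
Freq: {7: 1, 5: 2, 16: 2, 18: 1, 10: 1}
Mode: [5, 16]

Mean=11, Median=10, Mode=[5, 16]


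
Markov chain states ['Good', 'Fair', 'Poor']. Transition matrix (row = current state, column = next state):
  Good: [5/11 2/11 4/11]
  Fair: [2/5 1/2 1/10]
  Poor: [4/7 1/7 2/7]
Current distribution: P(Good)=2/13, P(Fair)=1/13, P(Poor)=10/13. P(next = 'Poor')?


P(next=Poor) = Σᵢ P(now=i)×P(i→Poor)
= 2/13×4/11 + 1/13×1/10 + 10/13×2/7
= 8/143 + 1/130 + 20/91 = 2837/10010

P = 2837/10010 ≈ 0.2834


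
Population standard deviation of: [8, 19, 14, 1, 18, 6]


Mean = 66/6 = 11
  (8-11)²=9
  (19-11)²=64
  (14-11)²=9
  (1-11)²=100
  (18-11)²=49
  (6-11)²=25
Σ(x-μ)² = 256
σ² = 256/6 = 128/3

σ = √(128/3) ≈ 6.5320


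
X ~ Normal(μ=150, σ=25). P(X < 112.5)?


z = (112.5-150)/25 = -1.5
P(Z < -1.5) = 0.0668

P(X < 112.5) ≈ 0.0668


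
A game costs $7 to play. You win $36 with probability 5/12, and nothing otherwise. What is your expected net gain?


E[gain] = (36-7)×5/12 + (-7)×7/12
= 145/12 - 49/12 = 8

Expected net gain = $8 ≈ $8.00


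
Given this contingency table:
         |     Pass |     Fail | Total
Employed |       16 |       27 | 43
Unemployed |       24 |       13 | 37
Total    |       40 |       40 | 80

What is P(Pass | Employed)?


P(Pass | Employed) = 16/(16+27) = 16/43

P(Pass|Employed) = 16/43 ≈ 37.21%


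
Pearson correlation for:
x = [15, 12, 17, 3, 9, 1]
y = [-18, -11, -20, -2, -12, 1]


n=6, Σx=57, Σy=-62, Σxy=-855, Σx²=749, Σy²=994
r = (6×(-855) - 57×(-62))/√((6×749 - 57²)(6×994 - (-62)²))
= -1596/√(1245×2120) = -1596/√2639400 ≈ -1596/1624.6230 ≈ -0.9824

r ≈ -0.9824


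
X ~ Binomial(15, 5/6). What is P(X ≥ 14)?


P(X ≥ 14) = Σ P(X=i) for i=14..15
P(X=14) = 30517578125/156728328192
P(X=15) = 30517578125/470184984576
Sum = 30517578125/117546246144

P(X ≥ 14) = 30517578125/117546246144 ≈ 25.96%


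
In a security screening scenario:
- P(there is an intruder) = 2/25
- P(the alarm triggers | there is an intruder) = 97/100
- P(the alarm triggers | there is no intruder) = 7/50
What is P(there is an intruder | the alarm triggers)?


Using Bayes' theorem:
P(A|B) = P(B|A)·P(A) / P(B)

P(the alarm triggers) = 97/100 × 2/25 + 7/50 × 23/25
= 97/1250 + 161/1250 = 129/625

P(there is an intruder|the alarm triggers) = (97/1250) / (129/625) = 97/258

P(there is an intruder|the alarm triggers) = 97/258 ≈ 37.60%


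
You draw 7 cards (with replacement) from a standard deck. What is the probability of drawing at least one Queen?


P(not a Queen) = 48/52 = 12/13
P(none in 7 draws) = (12/13)^7 = 35831808/62748517
P(≥1 Queen) = 1 - 35831808/62748517 = 26916709/62748517

P = 26916709/62748517 ≈ 42.90%


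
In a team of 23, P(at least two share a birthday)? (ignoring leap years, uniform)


P(all different) = Π(365-i)/365 for i=0..22
= 0.492703
P(match) = 1 - 0.492703 = 0.507297

P ≈ 0.5073 ≈ 50.73%


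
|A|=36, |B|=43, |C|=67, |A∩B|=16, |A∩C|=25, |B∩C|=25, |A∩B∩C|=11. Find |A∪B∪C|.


|A∪B∪C| = 36+43+67-16-25-25+11 = 91

|A∪B∪C| = 91


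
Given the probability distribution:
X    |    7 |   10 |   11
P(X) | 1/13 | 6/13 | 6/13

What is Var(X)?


E[X] = 133/13
E[X²] = 1375/13
Var(X) = E[X²] - (E[X])² = 1375/13 - 17689/169 = 186/169

Var(X) = 186/169 ≈ 1.1006


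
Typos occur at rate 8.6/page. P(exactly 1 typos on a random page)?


Poisson(λ=8.6): P(X=1) = e^(-λ)×λ^k/k!
= e^(-8.6) × 8.6^1 / 1!
≈ 0.0001841057937 × 8.6 / 1 ≈ 0.001583

P(X=1) ≈ 0.001583 ≈ 0.16%


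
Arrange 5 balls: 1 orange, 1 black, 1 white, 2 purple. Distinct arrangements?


5!/(1!×1!×1!×2!) = 60

60


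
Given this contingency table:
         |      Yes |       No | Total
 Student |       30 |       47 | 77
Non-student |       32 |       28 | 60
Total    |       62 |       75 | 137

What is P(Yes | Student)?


P(Yes | Student) = 30/(30+47) = 30/77

P(Yes|Student) = 30/77 ≈ 38.96%


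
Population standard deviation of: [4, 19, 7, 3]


Mean = 33/4
  (4-33/4)²=289/16
  (19-33/4)²=1849/16
  (7-33/4)²=25/16
  (3-33/4)²=441/16
Σ(x-μ)² = 651/4
σ² = (651/4)/4 = 651/16

σ = √(651/16) ≈ 6.3787


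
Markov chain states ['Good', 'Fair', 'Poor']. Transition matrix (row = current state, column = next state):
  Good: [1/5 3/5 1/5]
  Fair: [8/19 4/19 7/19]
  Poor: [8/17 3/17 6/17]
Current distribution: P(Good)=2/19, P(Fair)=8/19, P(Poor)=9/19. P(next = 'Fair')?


P(next=Fair) = Σᵢ P(now=i)×P(i→Fair)
= 2/19×3/5 + 8/19×4/19 + 9/19×3/17
= 6/95 + 32/361 + 27/323 = 7223/30685

P = 7223/30685 ≈ 0.2354
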